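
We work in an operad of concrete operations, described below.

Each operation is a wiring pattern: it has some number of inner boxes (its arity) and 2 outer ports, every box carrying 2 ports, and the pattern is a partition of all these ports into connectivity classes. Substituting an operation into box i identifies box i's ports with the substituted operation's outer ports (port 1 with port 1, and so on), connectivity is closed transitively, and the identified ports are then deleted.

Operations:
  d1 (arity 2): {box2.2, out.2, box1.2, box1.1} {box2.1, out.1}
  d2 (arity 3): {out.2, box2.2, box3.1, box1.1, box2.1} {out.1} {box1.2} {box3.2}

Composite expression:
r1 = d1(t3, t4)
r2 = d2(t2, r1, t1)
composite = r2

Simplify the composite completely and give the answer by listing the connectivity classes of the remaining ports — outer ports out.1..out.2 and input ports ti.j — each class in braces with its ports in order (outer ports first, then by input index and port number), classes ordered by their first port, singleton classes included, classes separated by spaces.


Two ports join when wires chain via d2-identified ports.
the subtree at d1 composes to {out.1, t4.1} {out.2, t3.1, t3.2, t4.2} on (t3, t4); out.j = own outer ports
the subtree at d2 composes to {out.1} {out.2, t1.1, t2.1, t3.1, t3.2, t4.1, t4.2} {t1.2} {t2.2} on (t2, t3, t4, t1); out.j = own outer ports

{out.1} {out.2, t1.1, t2.1, t3.1, t3.2, t4.1, t4.2} {t1.2} {t2.2}


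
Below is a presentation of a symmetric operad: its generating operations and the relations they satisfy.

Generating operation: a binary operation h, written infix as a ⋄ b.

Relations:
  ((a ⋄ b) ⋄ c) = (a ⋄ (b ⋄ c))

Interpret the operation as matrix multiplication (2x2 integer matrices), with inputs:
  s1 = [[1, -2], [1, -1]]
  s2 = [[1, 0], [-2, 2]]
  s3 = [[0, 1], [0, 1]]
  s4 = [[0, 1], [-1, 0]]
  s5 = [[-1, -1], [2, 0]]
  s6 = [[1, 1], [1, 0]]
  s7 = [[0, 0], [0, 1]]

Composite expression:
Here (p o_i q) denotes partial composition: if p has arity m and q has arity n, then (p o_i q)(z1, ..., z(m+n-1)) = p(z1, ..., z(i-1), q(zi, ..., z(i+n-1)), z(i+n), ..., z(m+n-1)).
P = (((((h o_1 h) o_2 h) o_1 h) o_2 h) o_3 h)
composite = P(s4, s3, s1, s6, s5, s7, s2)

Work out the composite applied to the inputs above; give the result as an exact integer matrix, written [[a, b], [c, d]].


[[0, 0], [0, 0]]

(s1 ⋄ s6) = [[-1, 1], [0, 1]]
(s3 ⋄ (s1 ⋄ s6)) = [[0, 1], [0, 1]]
(s4 ⋄ (s3 ⋄ (s1 ⋄ s6))) = [[0, 1], [0, -1]]
(s5 ⋄ s7) = [[0, -1], [0, 0]]
((s4 ⋄ (s3 ⋄ (s1 ⋄ s6))) ⋄ (s5 ⋄ s7)) = [[0, 0], [0, 0]]
(((s4 ⋄ (s3 ⋄ (s1 ⋄ s6))) ⋄ (s5 ⋄ s7)) ⋄ s2) = [[0, 0], [0, 0]]


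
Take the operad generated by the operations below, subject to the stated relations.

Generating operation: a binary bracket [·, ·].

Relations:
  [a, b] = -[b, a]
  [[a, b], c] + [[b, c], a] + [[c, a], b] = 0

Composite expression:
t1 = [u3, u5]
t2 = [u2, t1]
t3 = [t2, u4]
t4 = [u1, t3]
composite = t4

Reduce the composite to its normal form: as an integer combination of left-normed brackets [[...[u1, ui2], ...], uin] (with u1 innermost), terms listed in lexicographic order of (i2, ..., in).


[[[[u1, u2], u3], u5], u4] - [[[[u1, u2], u5], u3], u4] - [[[[u1, u3], u5], u2], u4] - [[[[u1, u4], u2], u3], u5] + [[[[u1, u4], u2], u5], u3] + [[[[u1, u4], u3], u5], u2] - [[[[u1, u4], u5], u3], u2] + [[[[u1, u5], u3], u2], u4]

A multilinear Lie element is pinned by u1-initial words (u1 innermost).
Composite bracket: [u1, [[u2, [u3, u5]], u4]]
Applying ab - ba throughout gives 16 signed words (2^4 = 16).
Collect the words opening with u1:
  the word u1u2u3u5u4 carries sign +1 and contributes +[[[[u1, u2], u3], u5], u4]
  the word u1u2u5u3u4 carries sign -1 and contributes -[[[[u1, u2], u5], u3], u4]
  the word u1u3u5u2u4 carries sign -1 and contributes -[[[[u1, u3], u5], u2], u4]
  the word u1u4u2u3u5 carries sign -1 and contributes -[[[[u1, u4], u2], u3], u5]
  the word u1u4u2u5u3 carries sign +1 and contributes +[[[[u1, u4], u2], u5], u3]
  the word u1u4u3u5u2 carries sign +1 and contributes +[[[[u1, u4], u3], u5], u2]
  the word u1u4u5u3u2 carries sign -1 and contributes -[[[[u1, u4], u5], u3], u2]
  the word u1u5u3u2u4 carries sign +1 and contributes +[[[[u1, u5], u3], u2], u4]


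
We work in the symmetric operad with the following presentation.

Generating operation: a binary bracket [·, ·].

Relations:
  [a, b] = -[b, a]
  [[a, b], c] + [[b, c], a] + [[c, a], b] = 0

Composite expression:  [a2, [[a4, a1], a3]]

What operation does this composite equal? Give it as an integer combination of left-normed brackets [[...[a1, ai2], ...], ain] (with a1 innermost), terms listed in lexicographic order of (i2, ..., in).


Skip Jacobi rewriting: expand, keep a1-initial words, read off terms.
Composite bracket: [a2, [[a4, a1], a3]]
Full expansion: 8 signed words from ab - ba (2^3 = 8).
The a1-initial words carry the normal form:
  the word a1a4a3a2 carries sign +1 and contributes +[[[a1, a4], a3], a2]

[[[a1, a4], a3], a2]


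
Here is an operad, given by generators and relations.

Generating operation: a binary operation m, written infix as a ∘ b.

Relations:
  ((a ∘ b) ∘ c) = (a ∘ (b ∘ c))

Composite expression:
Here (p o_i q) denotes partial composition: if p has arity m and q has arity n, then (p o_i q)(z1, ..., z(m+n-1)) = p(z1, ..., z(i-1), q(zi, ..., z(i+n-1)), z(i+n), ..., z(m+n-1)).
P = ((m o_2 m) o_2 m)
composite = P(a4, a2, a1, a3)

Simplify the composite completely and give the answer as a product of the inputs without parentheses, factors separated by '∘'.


a4 ∘ a2 ∘ a1 ∘ a3

Associativity of m dissolves the nesting; only the a-input order survives.
(a2 ∘ a1) flattens to a2 ∘ a1
((a2 ∘ a1) ∘ a3) flattens to a2 ∘ a1 ∘ a3
(a4 ∘ ((a2 ∘ a1) ∘ a3)) flattens to a4 ∘ a2 ∘ a1 ∘ a3


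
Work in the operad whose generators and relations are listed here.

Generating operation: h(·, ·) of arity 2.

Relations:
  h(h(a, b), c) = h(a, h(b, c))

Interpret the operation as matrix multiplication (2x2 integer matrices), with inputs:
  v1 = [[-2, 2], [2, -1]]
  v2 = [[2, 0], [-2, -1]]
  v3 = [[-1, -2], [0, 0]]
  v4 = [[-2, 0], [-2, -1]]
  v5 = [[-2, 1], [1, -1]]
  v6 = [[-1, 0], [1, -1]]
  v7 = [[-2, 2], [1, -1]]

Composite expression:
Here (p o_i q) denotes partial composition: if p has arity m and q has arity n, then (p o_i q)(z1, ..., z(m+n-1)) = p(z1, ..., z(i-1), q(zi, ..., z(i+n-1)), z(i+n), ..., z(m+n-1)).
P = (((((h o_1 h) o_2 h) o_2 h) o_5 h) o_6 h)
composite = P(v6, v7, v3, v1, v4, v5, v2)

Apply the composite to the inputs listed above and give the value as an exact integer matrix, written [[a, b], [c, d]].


[[-48, -8], [72, 12]]

h(v7, v3) = [[2, 4], [-1, -2]]
h(h(v7, v3), v1) = [[4, 0], [-2, 0]]
h(v6, h(h(v7, v3), v1)) = [[-4, 0], [6, 0]]
h(v5, v2) = [[-6, -1], [4, 1]]
h(v4, h(v5, v2)) = [[12, 2], [8, 1]]
h(h(v6, h(h(v7, v3), v1)), h(v4, h(v5, v2))) = [[-48, -8], [72, 12]]


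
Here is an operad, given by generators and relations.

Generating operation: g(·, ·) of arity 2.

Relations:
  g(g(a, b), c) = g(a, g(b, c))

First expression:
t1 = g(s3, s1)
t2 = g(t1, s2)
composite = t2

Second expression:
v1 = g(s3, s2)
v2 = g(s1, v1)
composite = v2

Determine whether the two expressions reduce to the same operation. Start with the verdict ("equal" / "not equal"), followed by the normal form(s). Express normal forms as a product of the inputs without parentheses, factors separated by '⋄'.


not equal; first: s3 ⋄ s1 ⋄ s2; second: s1 ⋄ s3 ⋄ s2


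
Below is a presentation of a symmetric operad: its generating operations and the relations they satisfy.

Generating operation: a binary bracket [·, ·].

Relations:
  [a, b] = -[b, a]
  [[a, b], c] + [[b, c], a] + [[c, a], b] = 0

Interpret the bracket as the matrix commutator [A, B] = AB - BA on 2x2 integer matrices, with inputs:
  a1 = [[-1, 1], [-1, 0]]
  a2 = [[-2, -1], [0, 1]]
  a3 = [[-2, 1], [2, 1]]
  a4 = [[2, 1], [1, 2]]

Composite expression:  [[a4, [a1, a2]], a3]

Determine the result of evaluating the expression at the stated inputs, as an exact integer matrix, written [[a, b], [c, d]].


[a1, a2] = [[-1, 4], [3, 1]]
[a4, [a1, a2]] = [[-1, 2], [-2, 1]]
[[a4, [a1, a2]], a3] = [[6, 4], [10, -6]]

[[6, 4], [10, -6]]


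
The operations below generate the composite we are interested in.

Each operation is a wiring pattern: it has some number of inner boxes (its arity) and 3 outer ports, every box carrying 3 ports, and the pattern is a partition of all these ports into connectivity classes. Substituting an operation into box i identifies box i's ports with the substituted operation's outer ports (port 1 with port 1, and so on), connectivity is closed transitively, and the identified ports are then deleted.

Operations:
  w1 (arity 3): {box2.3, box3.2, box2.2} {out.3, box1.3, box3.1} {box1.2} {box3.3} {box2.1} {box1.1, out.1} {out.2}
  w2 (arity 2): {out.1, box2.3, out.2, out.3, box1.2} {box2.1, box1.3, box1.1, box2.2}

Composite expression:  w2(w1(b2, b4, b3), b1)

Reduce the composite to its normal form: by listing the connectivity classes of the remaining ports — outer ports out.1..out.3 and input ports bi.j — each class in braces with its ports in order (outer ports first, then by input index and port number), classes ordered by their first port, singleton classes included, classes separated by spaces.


{out.1, out.2, out.3, b1.3} {b1.1, b1.2, b2.1, b2.3, b3.1} {b2.2} {b3.2, b4.2, b4.3} {b3.3} {b4.1}

Treat the ports identified at w2 as solder joints: merge, then drop.
w1 over (b2, b4, b3) gives {out.1, b2.1} {out.2} {out.3, b2.3, b3.1} {b2.2} {b3.2, b4.2, b4.3} {b3.3} {b4.1}, out.j being that stage's outer ports
w2 over (b2, b4, b3, b1) gives {out.1, out.2, out.3, b1.3} {b1.1, b1.2, b2.1, b2.3, b3.1} {b2.2} {b3.2, b4.2, b4.3} {b3.3} {b4.1}, out.j being that stage's outer ports


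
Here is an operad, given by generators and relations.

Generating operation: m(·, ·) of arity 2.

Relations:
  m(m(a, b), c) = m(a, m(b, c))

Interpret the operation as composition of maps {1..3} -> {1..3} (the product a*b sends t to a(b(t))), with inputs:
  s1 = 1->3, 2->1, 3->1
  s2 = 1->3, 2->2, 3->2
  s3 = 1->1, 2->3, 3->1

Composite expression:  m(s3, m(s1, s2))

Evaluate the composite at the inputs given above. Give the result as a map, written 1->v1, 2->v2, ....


m(s1, s2) = 1->1, 2->1, 3->1
m(s3, m(s1, s2)) = 1->1, 2->1, 3->1

1->1, 2->1, 3->1


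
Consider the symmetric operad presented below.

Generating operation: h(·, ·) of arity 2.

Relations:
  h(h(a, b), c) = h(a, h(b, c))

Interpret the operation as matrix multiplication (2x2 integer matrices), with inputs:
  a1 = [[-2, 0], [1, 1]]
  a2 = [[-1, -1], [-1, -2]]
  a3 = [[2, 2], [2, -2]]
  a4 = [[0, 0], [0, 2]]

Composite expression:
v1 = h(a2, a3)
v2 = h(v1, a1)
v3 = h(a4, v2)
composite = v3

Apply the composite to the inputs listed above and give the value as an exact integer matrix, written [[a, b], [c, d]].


[[0, 0], [28, 4]]


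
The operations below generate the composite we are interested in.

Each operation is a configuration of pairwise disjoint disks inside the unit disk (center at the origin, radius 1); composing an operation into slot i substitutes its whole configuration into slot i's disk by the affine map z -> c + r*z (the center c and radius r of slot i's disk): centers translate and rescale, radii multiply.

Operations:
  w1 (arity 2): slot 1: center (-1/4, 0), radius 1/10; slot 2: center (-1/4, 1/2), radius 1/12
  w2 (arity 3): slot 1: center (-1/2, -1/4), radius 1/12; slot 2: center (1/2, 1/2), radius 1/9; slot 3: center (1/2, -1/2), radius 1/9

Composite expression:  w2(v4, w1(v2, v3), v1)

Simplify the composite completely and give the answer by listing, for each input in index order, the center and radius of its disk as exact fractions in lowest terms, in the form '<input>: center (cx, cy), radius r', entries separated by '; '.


v1: center (1/2, -1/2), radius 1/9; v2: center (17/36, 1/2), radius 1/90; v3: center (17/36, 5/9), radius 1/108; v4: center (-1/2, -1/4), radius 1/12

Affine substitution under w2: radii multiply and v-centers shift.
for v4, the 1-step affine chain lands on center (-1/2, -1/4), radius 1/12
for v2, the 2-step affine chain lands on center (17/36, 1/2), radius 1/90
for v3, the 2-step affine chain lands on center (17/36, 5/9), radius 1/108
for v1, the 1-step affine chain lands on center (1/2, -1/2), radius 1/9


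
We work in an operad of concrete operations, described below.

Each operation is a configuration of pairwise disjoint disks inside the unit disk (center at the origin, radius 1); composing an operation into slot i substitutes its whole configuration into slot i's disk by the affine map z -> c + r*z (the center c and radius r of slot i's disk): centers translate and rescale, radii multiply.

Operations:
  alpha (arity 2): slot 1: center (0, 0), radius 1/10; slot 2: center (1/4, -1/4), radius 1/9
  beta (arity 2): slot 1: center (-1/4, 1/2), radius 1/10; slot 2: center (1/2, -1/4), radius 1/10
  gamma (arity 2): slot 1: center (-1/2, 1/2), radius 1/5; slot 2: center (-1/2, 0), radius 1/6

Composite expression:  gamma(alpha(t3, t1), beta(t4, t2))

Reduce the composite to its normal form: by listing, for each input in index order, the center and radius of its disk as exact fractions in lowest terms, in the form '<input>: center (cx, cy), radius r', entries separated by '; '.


t1: center (-9/20, 9/20), radius 1/45; t2: center (-5/12, -1/24), radius 1/60; t3: center (-1/2, 1/2), radius 1/50; t4: center (-13/24, 1/12), radius 1/60

Below gamma, radii multiply path by path; the t-disk centers shift.
input t3: applying the 2 nested substitutions gives center (-1/2, 1/2), radius 1/50
input t1: applying the 2 nested substitutions gives center (-9/20, 9/20), radius 1/45
input t4: applying the 2 nested substitutions gives center (-13/24, 1/12), radius 1/60
input t2: applying the 2 nested substitutions gives center (-5/12, -1/24), radius 1/60


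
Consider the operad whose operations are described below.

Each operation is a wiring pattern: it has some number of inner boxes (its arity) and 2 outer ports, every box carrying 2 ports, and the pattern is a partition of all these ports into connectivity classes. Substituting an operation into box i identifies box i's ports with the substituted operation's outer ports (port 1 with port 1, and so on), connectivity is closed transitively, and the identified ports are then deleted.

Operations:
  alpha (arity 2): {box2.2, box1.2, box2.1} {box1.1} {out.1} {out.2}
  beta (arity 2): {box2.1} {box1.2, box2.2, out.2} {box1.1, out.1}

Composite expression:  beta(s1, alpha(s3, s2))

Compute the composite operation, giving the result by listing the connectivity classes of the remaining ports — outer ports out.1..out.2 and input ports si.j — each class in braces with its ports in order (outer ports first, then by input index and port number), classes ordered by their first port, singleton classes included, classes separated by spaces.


After gluing at beta, chains via deleted ports link the s-ports.
stage alpha: inputs (s3, s2), connectivity {out.1} {out.2} {s2.1, s2.2, s3.2} {s3.1}, out.j its boundary
stage beta: inputs (s1, s3, s2), connectivity {out.1, s1.1} {out.2, s1.2} {s2.1, s2.2, s3.2} {s3.1}, out.j its boundary

{out.1, s1.1} {out.2, s1.2} {s2.1, s2.2, s3.2} {s3.1}


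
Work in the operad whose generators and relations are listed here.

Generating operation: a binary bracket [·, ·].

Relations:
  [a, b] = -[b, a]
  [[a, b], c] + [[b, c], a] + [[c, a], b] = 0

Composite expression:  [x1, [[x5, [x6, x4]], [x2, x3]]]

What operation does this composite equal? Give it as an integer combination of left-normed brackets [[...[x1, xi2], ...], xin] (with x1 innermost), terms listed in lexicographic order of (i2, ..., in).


-[[[[[x1, x2], x3], x4], x6], x5] + [[[[[x1, x2], x3], x5], x4], x6] - [[[[[x1, x2], x3], x5], x6], x4] + [[[[[x1, x2], x3], x6], x4], x5] + [[[[[x1, x3], x2], x4], x6], x5] - [[[[[x1, x3], x2], x5], x4], x6] + [[[[[x1, x3], x2], x5], x6], x4] - [[[[[x1, x3], x2], x6], x4], x5] + [[[[[x1, x4], x6], x5], x2], x3] - [[[[[x1, x4], x6], x5], x3], x2] - [[[[[x1, x5], x4], x6], x2], x3] + [[[[[x1, x5], x4], x6], x3], x2] + [[[[[x1, x5], x6], x4], x2], x3] - [[[[[x1, x5], x6], x4], x3], x2] - [[[[[x1, x6], x4], x5], x2], x3] + [[[[[x1, x6], x4], x5], x3], x2]


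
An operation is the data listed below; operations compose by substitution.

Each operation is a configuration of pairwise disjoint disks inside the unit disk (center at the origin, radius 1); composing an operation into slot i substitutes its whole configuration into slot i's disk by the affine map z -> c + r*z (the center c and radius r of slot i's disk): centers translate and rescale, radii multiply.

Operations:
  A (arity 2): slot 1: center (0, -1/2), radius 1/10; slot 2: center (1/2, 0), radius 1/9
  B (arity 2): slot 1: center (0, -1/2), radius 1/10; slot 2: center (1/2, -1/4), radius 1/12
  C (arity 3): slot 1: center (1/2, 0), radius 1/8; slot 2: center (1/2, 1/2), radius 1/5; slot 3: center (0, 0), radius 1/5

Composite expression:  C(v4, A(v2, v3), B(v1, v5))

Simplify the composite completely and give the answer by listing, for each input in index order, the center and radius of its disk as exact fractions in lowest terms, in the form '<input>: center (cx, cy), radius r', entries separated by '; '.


v1: center (0, -1/10), radius 1/50; v2: center (1/2, 2/5), radius 1/50; v3: center (3/5, 1/2), radius 1/45; v4: center (1/2, 0), radius 1/8; v5: center (1/10, -1/20), radius 1/60

Only the slot chain above each v matters under C; compose those maps.
tracing v4 down its 1-map path: center (1/2, 0), radius 1/8
tracing v2 down its 2-map path: center (1/2, 2/5), radius 1/50
tracing v3 down its 2-map path: center (3/5, 1/2), radius 1/45
tracing v1 down its 2-map path: center (0, -1/10), radius 1/50
tracing v5 down its 2-map path: center (1/10, -1/20), radius 1/60


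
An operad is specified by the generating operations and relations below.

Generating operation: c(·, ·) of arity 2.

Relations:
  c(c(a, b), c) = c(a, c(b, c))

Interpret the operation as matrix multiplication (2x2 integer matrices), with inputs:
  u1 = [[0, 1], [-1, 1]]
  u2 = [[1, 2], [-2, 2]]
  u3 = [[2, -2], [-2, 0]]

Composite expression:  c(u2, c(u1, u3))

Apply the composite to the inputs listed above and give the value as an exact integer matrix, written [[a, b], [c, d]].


[[-10, 4], [-4, 4]]

c(u1, u3) = [[-2, 0], [-4, 2]]
c(u2, c(u1, u3)) = [[-10, 4], [-4, 4]]


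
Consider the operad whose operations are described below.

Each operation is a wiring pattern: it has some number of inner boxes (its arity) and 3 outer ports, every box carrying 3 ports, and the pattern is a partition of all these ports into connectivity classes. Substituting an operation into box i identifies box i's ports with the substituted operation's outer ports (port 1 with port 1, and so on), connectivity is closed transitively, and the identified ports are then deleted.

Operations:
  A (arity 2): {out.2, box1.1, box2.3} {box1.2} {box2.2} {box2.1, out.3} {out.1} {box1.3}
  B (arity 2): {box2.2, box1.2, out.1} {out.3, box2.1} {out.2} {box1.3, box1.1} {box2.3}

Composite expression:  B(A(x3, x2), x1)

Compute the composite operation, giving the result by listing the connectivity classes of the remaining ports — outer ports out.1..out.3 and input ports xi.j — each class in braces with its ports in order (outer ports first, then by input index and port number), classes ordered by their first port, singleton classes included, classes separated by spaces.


Connectivity passes through glued B-boundaries; trace each wire chain.
stage A: inputs (x3, x2), connectivity {out.1} {out.2, x2.3, x3.1} {out.3, x2.1} {x2.2} {x3.2} {x3.3}, out.j its boundary
stage B: inputs (x3, x2, x1), connectivity {out.1, x1.2, x2.3, x3.1} {out.2} {out.3, x1.1} {x1.3} {x2.1} {x2.2} {x3.2} {x3.3}, out.j its boundary

{out.1, x1.2, x2.3, x3.1} {out.2} {out.3, x1.1} {x1.3} {x2.1} {x2.2} {x3.2} {x3.3}


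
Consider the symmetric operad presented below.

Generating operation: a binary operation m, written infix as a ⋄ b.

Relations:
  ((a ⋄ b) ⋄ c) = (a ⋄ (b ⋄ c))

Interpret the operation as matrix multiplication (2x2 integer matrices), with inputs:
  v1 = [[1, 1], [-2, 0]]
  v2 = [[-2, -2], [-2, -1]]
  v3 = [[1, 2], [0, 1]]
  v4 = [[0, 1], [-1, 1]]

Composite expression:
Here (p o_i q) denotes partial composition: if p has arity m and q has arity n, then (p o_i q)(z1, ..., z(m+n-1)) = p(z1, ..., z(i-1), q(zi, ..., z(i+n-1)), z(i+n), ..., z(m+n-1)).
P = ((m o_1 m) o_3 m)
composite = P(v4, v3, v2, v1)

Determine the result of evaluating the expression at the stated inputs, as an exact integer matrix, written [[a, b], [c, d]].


(v4 ⋄ v3) = [[0, 1], [-1, -1]]
(v2 ⋄ v1) = [[2, -2], [0, -2]]
((v4 ⋄ v3) ⋄ (v2 ⋄ v1)) = [[0, -2], [-2, 4]]

[[0, -2], [-2, 4]]


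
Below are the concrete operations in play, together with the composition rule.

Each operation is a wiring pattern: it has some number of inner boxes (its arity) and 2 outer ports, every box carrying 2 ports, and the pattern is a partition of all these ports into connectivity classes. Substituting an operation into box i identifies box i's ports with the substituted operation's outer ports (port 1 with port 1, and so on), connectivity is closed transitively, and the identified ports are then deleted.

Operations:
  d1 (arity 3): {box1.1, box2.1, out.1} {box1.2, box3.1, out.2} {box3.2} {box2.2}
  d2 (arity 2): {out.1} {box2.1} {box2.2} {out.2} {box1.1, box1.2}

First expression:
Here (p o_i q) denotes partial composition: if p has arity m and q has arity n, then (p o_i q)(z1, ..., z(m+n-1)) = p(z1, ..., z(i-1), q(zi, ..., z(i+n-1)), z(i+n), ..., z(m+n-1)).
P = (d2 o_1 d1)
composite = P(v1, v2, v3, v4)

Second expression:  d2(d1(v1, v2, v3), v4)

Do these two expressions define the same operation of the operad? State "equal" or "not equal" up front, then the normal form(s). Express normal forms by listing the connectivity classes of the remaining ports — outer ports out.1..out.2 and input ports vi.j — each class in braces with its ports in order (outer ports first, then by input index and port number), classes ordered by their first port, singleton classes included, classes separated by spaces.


equal — both sides give {out.1} {out.2} {v1.1, v1.2, v2.1, v3.1} {v2.2} {v3.2} {v4.1} {v4.2}

The first expression, normalized: {out.1} {out.2} {v1.1, v1.2, v2.1, v3.1} {v2.2} {v3.2} {v4.1} {v4.2}
The second expression, normalized: {out.1} {out.2} {v1.1, v1.2, v2.1, v3.1} {v2.2} {v3.2} {v4.1} {v4.2}
One common form — equal.


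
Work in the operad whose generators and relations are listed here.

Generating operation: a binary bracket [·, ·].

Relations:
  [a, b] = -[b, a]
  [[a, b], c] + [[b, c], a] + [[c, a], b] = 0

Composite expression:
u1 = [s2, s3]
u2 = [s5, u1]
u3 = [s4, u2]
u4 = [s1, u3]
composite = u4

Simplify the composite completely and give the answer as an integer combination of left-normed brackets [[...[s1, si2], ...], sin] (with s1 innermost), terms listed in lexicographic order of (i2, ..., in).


In the tensor algebra, words opening s1 carry the s1-anchored form.
Composite bracket: [s1, [s4, [s5, [s2, s3]]]]
Under [a, b] = ab - ba we get 16 signed associative words (2^4 = 16).
Only words starting with s1 matter:
  s1s2s3s5s4 (sign +1) contributes +[[[[s1, s2], s3], s5], s4]
  s1s3s2s5s4 (sign -1) contributes -[[[[s1, s3], s2], s5], s4]
  s1s4s2s3s5 (sign -1) contributes -[[[[s1, s4], s2], s3], s5]
  s1s4s3s2s5 (sign +1) contributes +[[[[s1, s4], s3], s2], s5]
  s1s4s5s2s3 (sign +1) contributes +[[[[s1, s4], s5], s2], s3]
  s1s4s5s3s2 (sign -1) contributes -[[[[s1, s4], s5], s3], s2]
  s1s5s2s3s4 (sign -1) contributes -[[[[s1, s5], s2], s3], s4]
  s1s5s3s2s4 (sign +1) contributes +[[[[s1, s5], s3], s2], s4]

[[[[s1, s2], s3], s5], s4] - [[[[s1, s3], s2], s5], s4] - [[[[s1, s4], s2], s3], s5] + [[[[s1, s4], s3], s2], s5] + [[[[s1, s4], s5], s2], s3] - [[[[s1, s4], s5], s3], s2] - [[[[s1, s5], s2], s3], s4] + [[[[s1, s5], s3], s2], s4]


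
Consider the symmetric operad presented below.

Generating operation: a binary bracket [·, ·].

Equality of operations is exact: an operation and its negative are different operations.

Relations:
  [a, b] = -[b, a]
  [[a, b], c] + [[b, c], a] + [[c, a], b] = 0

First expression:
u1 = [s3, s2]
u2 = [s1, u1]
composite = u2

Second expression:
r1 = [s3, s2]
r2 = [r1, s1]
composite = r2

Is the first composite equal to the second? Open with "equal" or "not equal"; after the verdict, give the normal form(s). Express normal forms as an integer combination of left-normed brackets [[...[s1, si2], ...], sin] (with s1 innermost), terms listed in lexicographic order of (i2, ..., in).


not equal: they reduce to -[[s1, s2], s3] + [[s1, s3], s2] and [[s1, s2], s3] - [[s1, s3], s2]

The first expression, normalized: -[[s1, s2], s3] + [[s1, s3], s2]
The second expression, normalized: [[s1, s2], s3] - [[s1, s3], s2]
No match — not equal.


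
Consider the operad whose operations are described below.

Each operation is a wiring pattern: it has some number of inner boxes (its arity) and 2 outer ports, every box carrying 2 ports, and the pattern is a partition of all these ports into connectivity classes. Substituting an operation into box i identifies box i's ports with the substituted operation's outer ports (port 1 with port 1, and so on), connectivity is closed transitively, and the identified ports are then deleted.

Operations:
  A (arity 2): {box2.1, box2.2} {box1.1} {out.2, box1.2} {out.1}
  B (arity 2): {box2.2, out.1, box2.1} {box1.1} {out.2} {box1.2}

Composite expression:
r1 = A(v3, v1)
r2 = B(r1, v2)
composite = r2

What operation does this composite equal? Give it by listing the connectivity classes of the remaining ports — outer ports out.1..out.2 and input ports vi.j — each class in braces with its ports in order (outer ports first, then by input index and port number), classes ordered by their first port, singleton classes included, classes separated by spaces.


{out.1, v2.1, v2.2} {out.2} {v1.1, v1.2} {v3.1} {v3.2}

Two ports join when wires chain via B-identified ports.
composing A on (v3, v1), with out.j its own outer ports: {out.1} {out.2, v3.2} {v1.1, v1.2} {v3.1}
composing B on (v3, v1, v2), with out.j its own outer ports: {out.1, v2.1, v2.2} {out.2} {v1.1, v1.2} {v3.1} {v3.2}


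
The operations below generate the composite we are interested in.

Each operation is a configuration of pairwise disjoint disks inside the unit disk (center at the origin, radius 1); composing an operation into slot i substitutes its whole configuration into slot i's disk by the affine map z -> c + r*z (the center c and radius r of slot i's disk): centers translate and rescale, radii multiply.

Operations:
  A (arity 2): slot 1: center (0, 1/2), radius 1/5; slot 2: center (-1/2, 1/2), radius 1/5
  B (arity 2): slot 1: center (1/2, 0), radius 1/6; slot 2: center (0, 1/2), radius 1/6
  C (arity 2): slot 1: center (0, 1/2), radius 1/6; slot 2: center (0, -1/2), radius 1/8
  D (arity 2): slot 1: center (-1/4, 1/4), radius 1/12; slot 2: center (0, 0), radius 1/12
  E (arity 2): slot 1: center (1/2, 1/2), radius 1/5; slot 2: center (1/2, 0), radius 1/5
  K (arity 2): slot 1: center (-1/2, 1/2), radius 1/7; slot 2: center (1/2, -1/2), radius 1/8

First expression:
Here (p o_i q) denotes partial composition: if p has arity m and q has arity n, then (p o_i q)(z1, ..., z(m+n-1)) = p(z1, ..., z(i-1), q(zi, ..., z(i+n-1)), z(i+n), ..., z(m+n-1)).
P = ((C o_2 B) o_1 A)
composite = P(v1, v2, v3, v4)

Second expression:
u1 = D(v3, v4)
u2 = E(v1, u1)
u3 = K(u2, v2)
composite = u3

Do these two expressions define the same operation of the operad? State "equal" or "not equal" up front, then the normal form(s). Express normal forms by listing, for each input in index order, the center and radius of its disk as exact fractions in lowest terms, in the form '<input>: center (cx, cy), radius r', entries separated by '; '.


Reducing the first expression gives v1: center (0, 7/12), radius 1/30; v2: center (-1/12, 7/12), radius 1/30; v3: center (1/16, -1/2), radius 1/48; v4: center (0, -7/16), radius 1/48
Reducing the second expression gives v1: center (-3/7, 4/7), radius 1/35; v2: center (1/2, -1/2), radius 1/8; v3: center (-61/140, 71/140), radius 1/420; v4: center (-3/7, 1/2), radius 1/420
They disagree, so not equal.

not equal — first v1: center (0, 7/12), radius 1/30; v2: center (-1/12, 7/12), radius 1/30; v3: center (1/16, -1/2), radius 1/48; v4: center (0, -7/16), radius 1/48, second v1: center (-3/7, 4/7), radius 1/35; v2: center (1/2, -1/2), radius 1/8; v3: center (-61/140, 71/140), radius 1/420; v4: center (-3/7, 1/2), radius 1/420


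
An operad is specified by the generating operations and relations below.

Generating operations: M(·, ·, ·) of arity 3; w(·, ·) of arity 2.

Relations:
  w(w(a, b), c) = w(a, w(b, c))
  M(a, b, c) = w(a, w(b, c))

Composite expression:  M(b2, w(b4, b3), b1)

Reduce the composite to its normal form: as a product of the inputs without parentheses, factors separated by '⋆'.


b2 ⋆ b4 ⋆ b3 ⋆ b1

Every regrouping of M is equal, so read the b-inputs in written order.
w(b4, b3) spells out as b4 ⋆ b3
M(b2, w(b4, b3), b1) spells out as b2 ⋆ b4 ⋆ b3 ⋆ b1


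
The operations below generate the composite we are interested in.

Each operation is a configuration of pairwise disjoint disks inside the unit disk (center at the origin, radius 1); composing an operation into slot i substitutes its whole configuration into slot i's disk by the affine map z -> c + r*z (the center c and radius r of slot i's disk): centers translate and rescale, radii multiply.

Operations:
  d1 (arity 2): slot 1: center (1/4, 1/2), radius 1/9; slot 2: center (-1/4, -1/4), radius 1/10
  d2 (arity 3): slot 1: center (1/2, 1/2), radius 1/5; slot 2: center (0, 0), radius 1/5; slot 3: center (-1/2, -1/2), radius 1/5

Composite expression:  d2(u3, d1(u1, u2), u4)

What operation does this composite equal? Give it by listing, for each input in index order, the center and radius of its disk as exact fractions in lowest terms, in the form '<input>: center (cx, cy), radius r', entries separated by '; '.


Nesting under d2 composes maps z -> c + r*z down each u-path.
u3: after 1 affine step, its disk has center (1/2, 1/2), radius 1/5
u1: after 2 affine steps, its disk has center (1/20, 1/10), radius 1/45
u2: after 2 affine steps, its disk has center (-1/20, -1/20), radius 1/50
u4: after 1 affine step, its disk has center (-1/2, -1/2), radius 1/5

u1: center (1/20, 1/10), radius 1/45; u2: center (-1/20, -1/20), radius 1/50; u3: center (1/2, 1/2), radius 1/5; u4: center (-1/2, -1/2), radius 1/5


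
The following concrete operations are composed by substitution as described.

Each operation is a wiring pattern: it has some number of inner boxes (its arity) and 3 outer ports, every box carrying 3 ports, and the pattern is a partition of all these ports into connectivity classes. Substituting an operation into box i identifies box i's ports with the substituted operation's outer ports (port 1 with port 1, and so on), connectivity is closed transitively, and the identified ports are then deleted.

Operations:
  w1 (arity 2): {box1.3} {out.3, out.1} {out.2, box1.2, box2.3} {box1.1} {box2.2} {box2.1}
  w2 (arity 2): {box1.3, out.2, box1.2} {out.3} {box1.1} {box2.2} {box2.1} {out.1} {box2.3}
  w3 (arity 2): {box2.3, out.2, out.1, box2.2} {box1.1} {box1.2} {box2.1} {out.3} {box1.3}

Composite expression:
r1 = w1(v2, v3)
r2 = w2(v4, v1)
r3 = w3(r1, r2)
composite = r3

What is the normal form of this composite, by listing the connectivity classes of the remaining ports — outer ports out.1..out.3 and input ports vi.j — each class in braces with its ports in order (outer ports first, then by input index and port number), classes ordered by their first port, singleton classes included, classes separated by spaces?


{out.1, out.2, v4.2, v4.3} {out.3} {v1.1} {v1.2} {v1.3} {v2.1} {v2.2, v3.3} {v2.3} {v3.1} {v3.2} {v4.1}

Substituting into w3 glues patterns; closure does the rest.
composing w1 on (v2, v3), with out.j its own outer ports: {out.1, out.3} {out.2, v2.2, v3.3} {v2.1} {v2.3} {v3.1} {v3.2}
composing w2 on (v4, v1), with out.j its own outer ports: {out.1} {out.2, v4.2, v4.3} {out.3} {v1.1} {v1.2} {v1.3} {v4.1}
composing w3 on (v2, v3, v4, v1), with out.j its own outer ports: {out.1, out.2, v4.2, v4.3} {out.3} {v1.1} {v1.2} {v1.3} {v2.1} {v2.2, v3.3} {v2.3} {v3.1} {v3.2} {v4.1}


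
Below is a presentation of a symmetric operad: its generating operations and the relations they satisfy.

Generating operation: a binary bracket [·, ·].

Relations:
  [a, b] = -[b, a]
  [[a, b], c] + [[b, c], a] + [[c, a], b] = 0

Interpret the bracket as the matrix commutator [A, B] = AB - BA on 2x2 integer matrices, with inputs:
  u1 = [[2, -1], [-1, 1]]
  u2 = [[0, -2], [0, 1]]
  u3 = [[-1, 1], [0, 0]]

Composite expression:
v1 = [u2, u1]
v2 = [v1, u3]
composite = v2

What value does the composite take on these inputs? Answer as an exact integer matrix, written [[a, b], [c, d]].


[[1, 7], [1, -1]]

[u2, u1] = [[2, 3], [-1, -2]]
[[u2, u1], u3] = [[1, 7], [1, -1]]


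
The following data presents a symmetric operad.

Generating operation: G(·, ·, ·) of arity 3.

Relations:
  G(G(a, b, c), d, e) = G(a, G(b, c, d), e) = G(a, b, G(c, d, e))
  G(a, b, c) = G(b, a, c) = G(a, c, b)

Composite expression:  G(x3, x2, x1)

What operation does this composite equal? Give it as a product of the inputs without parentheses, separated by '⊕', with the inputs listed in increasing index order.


x1 ⊕ x2 ⊕ x3

Reordering under G is free, so list the x-inputs canonically.
G(x3, x2, x1) linearizes to x3 ⊕ x2 ⊕ x1
reordering the factors by index: x1 ⊕ x2 ⊕ x3


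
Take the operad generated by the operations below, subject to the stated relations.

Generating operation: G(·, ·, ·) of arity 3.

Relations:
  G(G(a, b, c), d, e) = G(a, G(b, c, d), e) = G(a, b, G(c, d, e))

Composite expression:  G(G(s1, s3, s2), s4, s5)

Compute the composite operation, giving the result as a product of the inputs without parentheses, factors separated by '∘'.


s1 ∘ s3 ∘ s2 ∘ s4 ∘ s5


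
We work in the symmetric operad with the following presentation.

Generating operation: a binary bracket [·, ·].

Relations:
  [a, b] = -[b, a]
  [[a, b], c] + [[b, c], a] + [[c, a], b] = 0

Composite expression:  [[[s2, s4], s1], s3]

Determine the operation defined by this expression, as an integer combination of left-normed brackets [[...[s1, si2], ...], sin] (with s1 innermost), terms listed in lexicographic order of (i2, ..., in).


-[[[s1, s2], s4], s3] + [[[s1, s4], s2], s3]

Left-normed coefficients sit on the s1-initial expansion words.
Composite bracket: [[[s2, s4], s1], s3]
Each bracket splits as ab - ba, giving 8 signed words (2^3 = 8).
Coefficients come from the s1-initial words:
  the word s1s2s4s3 carries sign -1 and contributes -[[[s1, s2], s4], s3]
  the word s1s4s2s3 carries sign +1 and contributes +[[[s1, s4], s2], s3]


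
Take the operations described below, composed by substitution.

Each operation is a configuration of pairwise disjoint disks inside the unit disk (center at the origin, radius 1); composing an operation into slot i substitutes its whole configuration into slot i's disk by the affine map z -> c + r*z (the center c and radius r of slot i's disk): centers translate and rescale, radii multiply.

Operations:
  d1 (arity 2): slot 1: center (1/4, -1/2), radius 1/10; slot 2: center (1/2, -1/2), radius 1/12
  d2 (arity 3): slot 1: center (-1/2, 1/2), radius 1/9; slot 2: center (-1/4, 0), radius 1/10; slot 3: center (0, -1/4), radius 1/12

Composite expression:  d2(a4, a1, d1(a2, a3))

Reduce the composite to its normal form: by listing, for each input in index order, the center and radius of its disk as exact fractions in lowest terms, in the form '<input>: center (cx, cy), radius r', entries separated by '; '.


a1: center (-1/4, 0), radius 1/10; a2: center (1/48, -7/24), radius 1/120; a3: center (1/24, -7/24), radius 1/144; a4: center (-1/2, 1/2), radius 1/9

Below d2, radii multiply path by path; the a-disk centers shift.
tracing a4 down its 1-map path: center (-1/2, 1/2), radius 1/9
tracing a1 down its 1-map path: center (-1/4, 0), radius 1/10
tracing a2 down its 2-map path: center (1/48, -7/24), radius 1/120
tracing a3 down its 2-map path: center (1/24, -7/24), radius 1/144


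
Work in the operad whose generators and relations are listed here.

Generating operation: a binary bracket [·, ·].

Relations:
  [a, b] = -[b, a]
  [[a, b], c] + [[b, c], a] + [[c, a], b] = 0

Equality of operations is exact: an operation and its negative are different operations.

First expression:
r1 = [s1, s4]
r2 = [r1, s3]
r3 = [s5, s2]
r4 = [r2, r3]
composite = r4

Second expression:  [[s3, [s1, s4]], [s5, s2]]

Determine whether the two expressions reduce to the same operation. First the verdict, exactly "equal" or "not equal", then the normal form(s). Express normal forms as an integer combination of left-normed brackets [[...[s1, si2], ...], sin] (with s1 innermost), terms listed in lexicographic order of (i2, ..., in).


not equal; the first gives -[[[[s1, s4], s3], s2], s5] + [[[[s1, s4], s3], s5], s2] and the second [[[[s1, s4], s3], s2], s5] - [[[[s1, s4], s3], s5], s2]

The first composite normalizes to -[[[[s1, s4], s3], s2], s5] + [[[[s1, s4], s3], s5], s2]
The second composite normalizes to [[[[s1, s4], s3], s2], s5] - [[[[s1, s4], s3], s5], s2]
They disagree, so not equal.


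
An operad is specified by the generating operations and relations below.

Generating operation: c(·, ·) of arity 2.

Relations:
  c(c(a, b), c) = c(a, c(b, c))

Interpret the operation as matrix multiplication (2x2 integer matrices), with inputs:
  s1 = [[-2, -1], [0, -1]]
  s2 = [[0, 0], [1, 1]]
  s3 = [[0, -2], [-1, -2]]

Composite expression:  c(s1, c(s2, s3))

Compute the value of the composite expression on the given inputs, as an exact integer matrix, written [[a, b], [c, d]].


[[1, 4], [1, 4]]

c(s2, s3) = [[0, 0], [-1, -4]]
c(s1, c(s2, s3)) = [[1, 4], [1, 4]]


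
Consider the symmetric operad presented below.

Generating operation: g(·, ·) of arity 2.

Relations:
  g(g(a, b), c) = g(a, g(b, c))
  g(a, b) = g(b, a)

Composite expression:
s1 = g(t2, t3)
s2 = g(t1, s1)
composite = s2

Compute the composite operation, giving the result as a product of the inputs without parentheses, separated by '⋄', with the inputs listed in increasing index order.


t1 ⋄ t2 ⋄ t3

Reordering under g is free, so list the t-inputs canonically.
g(t2, t3) collapses to t2 ⋄ t3
g(t1, g(t2, t3)) collapses to t1 ⋄ t2 ⋄ t3
the factors in increasing index order: t1 ⋄ t2 ⋄ t3


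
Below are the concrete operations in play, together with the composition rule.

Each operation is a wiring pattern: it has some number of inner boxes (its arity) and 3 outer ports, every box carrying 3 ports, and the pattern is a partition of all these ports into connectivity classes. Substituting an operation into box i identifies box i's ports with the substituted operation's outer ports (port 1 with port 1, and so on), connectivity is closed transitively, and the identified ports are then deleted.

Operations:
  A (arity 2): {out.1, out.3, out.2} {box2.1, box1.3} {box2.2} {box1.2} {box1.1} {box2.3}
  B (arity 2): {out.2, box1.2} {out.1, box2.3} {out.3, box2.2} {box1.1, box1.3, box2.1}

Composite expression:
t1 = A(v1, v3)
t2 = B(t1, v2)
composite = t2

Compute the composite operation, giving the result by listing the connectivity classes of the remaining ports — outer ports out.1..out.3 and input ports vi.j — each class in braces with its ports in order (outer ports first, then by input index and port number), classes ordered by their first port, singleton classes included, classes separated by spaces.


{out.1, v2.3} {out.2, v2.1} {out.3, v2.2} {v1.1} {v1.2} {v1.3, v3.1} {v3.2} {v3.3}

Substituting into B glues patterns; closure does the rest.
through A, on inputs (v1, v3): {out.1, out.2, out.3} {v1.1} {v1.2} {v1.3, v3.1} {v3.2} {v3.3} (out.j = stage outer ports)
through B, on inputs (v1, v3, v2): {out.1, v2.3} {out.2, v2.1} {out.3, v2.2} {v1.1} {v1.2} {v1.3, v3.1} {v3.2} {v3.3} (out.j = stage outer ports)
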